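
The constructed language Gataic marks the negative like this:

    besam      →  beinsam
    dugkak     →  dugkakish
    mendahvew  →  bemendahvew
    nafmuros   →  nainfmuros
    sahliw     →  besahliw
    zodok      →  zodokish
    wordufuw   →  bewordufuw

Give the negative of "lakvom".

dugkak and besam both have last vowel 'a' yet inflect differently (dugkakish, beinsam), so the last vowel is not what conditions the rule; the final letter is.
"lakvom" ends in -m. The one such stem in the data (besam → beinsam) inserts -in- after the first vowel (as does nafmuros), so the same rule applies.
The other patterns: stems ending in -w add the prefix be-; stems ending in -k add -ish.
So lakvom → lainkvom.

lainkvom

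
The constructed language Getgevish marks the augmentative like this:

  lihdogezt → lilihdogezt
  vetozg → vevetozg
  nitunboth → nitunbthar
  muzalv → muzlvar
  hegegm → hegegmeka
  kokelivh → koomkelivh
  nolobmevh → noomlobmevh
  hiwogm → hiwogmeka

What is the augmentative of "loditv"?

nolobmevh and nitunboth both end in -h yet inflect differently (noomlobmevh, nitunbthar), so the final letter is not what conditions the rule; the second-to-last letter is.
"loditv" has second-to-last letter 't'. The one such stem in the data (nitunboth → nitunbthar) deletes the last vowel and adds -ar (as does muzalv), so the same rule applies.
So loditv → lodtvar.

lodtvar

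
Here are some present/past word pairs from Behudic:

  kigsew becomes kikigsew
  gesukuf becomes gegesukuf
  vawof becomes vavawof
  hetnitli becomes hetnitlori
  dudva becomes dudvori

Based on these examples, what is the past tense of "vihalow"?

gesukuf and hetnitli both have 3 vowels yet inflect differently (gegesukuf, hetnitlori), so the number of vowels is not what conditions the rule; whether the stem ends in a vowel or a consonant is.
"vihalow" ends in a consonant. The stems ending in a consonant (kigsew → kikigsew, gesukuf → gegesukuf, vawof → vavawof) repeat the first consonant+vowel as a prefix.
So vihalow → vivihalow.

vivihalow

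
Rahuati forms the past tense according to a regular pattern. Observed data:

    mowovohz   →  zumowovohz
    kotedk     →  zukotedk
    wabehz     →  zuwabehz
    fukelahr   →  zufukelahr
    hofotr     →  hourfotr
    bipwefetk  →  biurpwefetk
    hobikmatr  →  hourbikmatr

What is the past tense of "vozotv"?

hobikmatr and fukelahr both end in -r yet inflect differently (hourbikmatr, zufukelahr), so the final letter is not what conditions the rule; the second-to-last letter is.
"vozotv" has second-to-last letter 't'. The stems whose second-to-last letter is 't' (bipwefetk → biurpwefetk, hobikmatr → hourbikmatr, hofotr → hourfotr) insert -ur- after the first vowel.
The other pattern: stems whose second-to-last letter is 'd' or 'h' add the prefix zu-.
So vozotv → vourzotv.

vourzotv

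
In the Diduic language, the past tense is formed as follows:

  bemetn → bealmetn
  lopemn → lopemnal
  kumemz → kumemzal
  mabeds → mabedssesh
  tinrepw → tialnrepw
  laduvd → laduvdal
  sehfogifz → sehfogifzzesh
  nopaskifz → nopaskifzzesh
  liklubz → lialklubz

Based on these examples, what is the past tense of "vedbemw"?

sehfogifz and kumemz both end in -z yet inflect differently (sehfogifzzesh, kumemzal), so the final letter is not what conditions the rule; the second-to-last letter is.
"vedbemw" has second-to-last letter 'm'. The stems whose second-to-last letter is 'm' (kumemz → kumemzal, lopemn → lopemnal) add -al.
So vedbemw → vedbemwal.

vedbemwal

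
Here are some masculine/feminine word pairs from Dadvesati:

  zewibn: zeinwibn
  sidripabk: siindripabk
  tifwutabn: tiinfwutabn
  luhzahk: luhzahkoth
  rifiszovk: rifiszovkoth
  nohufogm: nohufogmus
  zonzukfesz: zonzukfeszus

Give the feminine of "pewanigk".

pewanigkus

sidripabk and luhzahk both end in -k yet inflect differently (siindripabk, luhzahkoth), so the final letter is not what conditions the rule; the second-to-last letter is.
"pewanigk" has second-to-last letter 'g'. The one such stem in the data (nohufogm → nohufogmus) adds -us, so the same rule applies.
So pewanigk → pewanigkus.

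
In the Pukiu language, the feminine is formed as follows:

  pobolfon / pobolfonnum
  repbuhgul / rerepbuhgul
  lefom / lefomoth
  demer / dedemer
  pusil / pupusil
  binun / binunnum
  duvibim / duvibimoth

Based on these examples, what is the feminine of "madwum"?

madwumoth

"madwum" ends in -m. The stems ending in -m (lefom → lefomoth, duvibim → duvibimoth) add -oth.
The other patterns: stems ending in -n double the final consonant and add -um; stems ending in -l or -r repeat the first consonant+vowel as a prefix.
So madwum → madwumoth.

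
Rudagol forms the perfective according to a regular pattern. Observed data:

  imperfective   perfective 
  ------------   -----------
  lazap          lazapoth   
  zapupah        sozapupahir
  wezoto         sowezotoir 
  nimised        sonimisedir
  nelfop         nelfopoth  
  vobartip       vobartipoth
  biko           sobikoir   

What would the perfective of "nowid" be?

"nowid" ends in -d. The one such stem in the data (nimised → sonimisedir) adds so- … -ir around the stem, so the same rule applies.
The other pattern: stems ending in -p add -oth.
So nowid → sonowidir.

sonowidir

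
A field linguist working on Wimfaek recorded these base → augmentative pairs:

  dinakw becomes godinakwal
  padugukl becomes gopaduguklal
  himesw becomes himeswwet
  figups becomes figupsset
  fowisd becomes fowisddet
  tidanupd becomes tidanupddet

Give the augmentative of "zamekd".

gozamekdal

"zamekd" has second-to-last letter 'k'. The stems whose second-to-last letter is 'k' (dinakw → godinakwal, padugukl → gopaduguklal) add go- … -al around the stem.
So zamekd → gozamekdal.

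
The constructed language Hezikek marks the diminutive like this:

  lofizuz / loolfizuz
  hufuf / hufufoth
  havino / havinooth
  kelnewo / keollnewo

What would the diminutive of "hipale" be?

havino and kelnewo both end in -o yet inflect differently (havinooth, keollnewo), so the final letter is not what conditions the rule; the first letter is.
"hipale" begins with h-. The stems beginning with h- (hufuf → hufufoth, havino → havinooth) add -oth.
So hipale → hipaleoth.

hipaleoth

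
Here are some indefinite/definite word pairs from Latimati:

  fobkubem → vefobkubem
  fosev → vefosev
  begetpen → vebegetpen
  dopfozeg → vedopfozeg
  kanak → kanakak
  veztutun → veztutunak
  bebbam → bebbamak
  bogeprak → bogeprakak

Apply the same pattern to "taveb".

vetaveb

begetpen and veztutun both end in -n yet inflect differently (vebegetpen, veztutunak), so the final letter is not what conditions the rule; the last vowel is.
"taveb" has last vowel 'e'. The stems whose last vowel is 'e' (fobkubem → vefobkubem, fosev → vefosev, begetpen → vebegetpen) add the prefix ve-.
So taveb → vetaveb.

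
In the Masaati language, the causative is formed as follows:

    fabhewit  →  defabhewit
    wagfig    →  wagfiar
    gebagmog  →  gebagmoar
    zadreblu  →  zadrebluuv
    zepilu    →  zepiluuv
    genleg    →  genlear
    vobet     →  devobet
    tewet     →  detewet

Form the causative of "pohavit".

depohavit

vobet and genleg both have last vowel 'e' yet inflect differently (devobet, genlear), so the last vowel is not what conditions the rule; the final letter is.
"pohavit" ends in -t. The stems ending in -t (vobet → devobet, tewet → detewet, fabhewit → defabhewit) add the prefix de-.
So pohavit → depohavit.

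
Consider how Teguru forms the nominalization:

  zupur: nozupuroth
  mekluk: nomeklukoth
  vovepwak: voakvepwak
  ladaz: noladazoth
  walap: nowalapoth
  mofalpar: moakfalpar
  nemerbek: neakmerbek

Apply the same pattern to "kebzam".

"kebzam" has 2 vowels. The stems with 2 vowels (walap → nowalapoth, mekluk → nomeklukoth, ladaz → noladazoth) add no- … -oth around the stem.
The other pattern: stems with 3 vowels insert -ak- after the first vowel.
So kebzam → nokebzamoth.

nokebzamoth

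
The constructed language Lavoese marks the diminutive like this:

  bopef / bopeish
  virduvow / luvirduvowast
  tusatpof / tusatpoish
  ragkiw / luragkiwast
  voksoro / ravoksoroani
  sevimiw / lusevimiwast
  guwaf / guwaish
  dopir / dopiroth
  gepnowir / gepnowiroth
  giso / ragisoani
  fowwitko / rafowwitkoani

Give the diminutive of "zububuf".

dopir and sevimiw both have last vowel 'i' yet inflect differently (dopiroth, lusevimiwast), so the last vowel is not what conditions the rule; the final letter is.
"zububuf" ends in -f. The stems ending in -f (bopef → bopeish, guwaf → guwaish, tusatpof → tusatpoish) drop the final letter and add -ish.
The other patterns: stems ending in -r add -oth; stems ending in -w add lu- … -ast around the stem; stems ending in -o add ra- … -ani around the stem.
So zububuf → zububuish.

zububuish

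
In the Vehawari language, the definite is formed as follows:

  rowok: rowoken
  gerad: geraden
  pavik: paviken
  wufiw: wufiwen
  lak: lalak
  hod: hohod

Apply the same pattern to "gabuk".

"gabuk" has 2 vowels. The stems with 2 vowels (rowok → rowoken, gerad → geraden, pavik → paviken) add -en.
The other pattern: stems with 1 vowel repeat the first consonant+vowel as a prefix.
So gabuk → gabuken.

gabuken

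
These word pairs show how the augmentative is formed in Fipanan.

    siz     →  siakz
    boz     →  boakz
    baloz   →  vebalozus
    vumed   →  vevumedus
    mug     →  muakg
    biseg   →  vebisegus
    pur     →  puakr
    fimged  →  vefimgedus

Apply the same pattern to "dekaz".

boz and baloz both end in -z yet inflect differently (boakz, vebalozus), so the final letter is not what conditions the rule; the number of vowels is.
"dekaz" has 2 vowels. The stems with 2 vowels (baloz → vebalozus, vumed → vevumedus, fimged → vefimgedus) add ve- … -us around the stem.
The other pattern: stems with 1 vowel insert -ak- after the first vowel.
So dekaz → vedekazus.

vedekazus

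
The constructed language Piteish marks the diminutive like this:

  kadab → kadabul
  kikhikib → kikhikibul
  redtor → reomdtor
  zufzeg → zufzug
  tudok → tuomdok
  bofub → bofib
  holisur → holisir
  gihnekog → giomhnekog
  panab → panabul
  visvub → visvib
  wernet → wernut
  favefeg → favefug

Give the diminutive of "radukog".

"radukog" has last vowel 'o'. The stems whose last vowel is 'o' (gihnekog → giomhnekog, tudok → tuomdok, redtor → reomdtor) insert -om- after the first vowel.
The other patterns: stems whose last vowel is 'e' change the last vowel to 'u'; stems whose last vowel is 'u' change the last vowel to 'i'; stems whose last vowel is 'a' or 'i' add -ul.
So radukog → raomdukog.

raomdukog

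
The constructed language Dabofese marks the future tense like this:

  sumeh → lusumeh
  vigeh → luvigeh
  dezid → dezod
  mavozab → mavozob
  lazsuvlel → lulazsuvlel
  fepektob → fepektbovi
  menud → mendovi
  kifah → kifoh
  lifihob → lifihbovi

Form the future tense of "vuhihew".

"vuhihew" has last vowel 'e'. The stems whose last vowel is 'e' (vigeh → luvigeh, lazsuvlel → lulazsuvlel, sumeh → lusumeh) add the prefix lu-.
The other patterns: stems whose last vowel is 'o' or 'u' delete the last vowel and add -ovi; stems whose last vowel is 'a' or 'i' change the last vowel to 'o'.
So vuhihew → luvuhihew.

luvuhihew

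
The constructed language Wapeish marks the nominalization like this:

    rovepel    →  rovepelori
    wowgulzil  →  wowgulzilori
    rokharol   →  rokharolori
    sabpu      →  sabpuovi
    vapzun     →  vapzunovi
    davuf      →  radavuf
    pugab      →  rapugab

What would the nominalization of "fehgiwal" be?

fehgiwalori

sabpu and davuf both have last vowel 'u' yet inflect differently (sabpuovi, radavuf), so the last vowel is not what conditions the rule; the final letter is.
"fehgiwal" ends in -l. The stems ending in -l (rovepel → rovepelori, wowgulzil → wowgulzilori, rokharol → rokharolori) add -ori.
So fehgiwal → fehgiwalori.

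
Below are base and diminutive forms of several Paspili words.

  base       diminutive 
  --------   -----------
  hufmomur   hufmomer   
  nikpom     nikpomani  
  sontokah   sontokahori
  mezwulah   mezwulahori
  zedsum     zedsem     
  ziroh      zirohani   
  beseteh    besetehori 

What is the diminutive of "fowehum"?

fowehem

zedsum and nikpom both end in -m yet inflect differently (zedsem, nikpomani), so the final letter is not what conditions the rule; the last vowel is.
"fowehum" has last vowel 'u'. The stems whose last vowel is 'u' (hufmomur → hufmomer, zedsum → zedsem) change the last vowel to 'e'.
So fowehum → fowehem.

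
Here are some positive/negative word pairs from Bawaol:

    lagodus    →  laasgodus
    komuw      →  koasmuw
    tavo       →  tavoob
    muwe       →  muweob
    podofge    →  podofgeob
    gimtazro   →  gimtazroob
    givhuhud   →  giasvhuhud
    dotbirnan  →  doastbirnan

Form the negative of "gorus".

givhuhud and gimtazro both begin with g- yet inflect differently (giasvhuhud, gimtazroob), so the first letter is not what conditions the rule; whether the stem ends in a vowel or a consonant is.
"gorus" ends in a consonant. The stems ending in a consonant (komuw → koasmuw, givhuhud → giasvhuhud, dotbirnan → doastbirnan) insert -as- after the first vowel.
The other pattern: stems ending in a vowel add -ob.
So gorus → goasrus.

goasrus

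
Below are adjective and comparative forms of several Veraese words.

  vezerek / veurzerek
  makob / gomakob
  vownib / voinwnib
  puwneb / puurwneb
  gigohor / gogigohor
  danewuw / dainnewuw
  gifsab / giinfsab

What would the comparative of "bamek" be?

baurmek

puwneb and makob both end in -b yet inflect differently (puurwneb, gomakob), so the final letter is not what conditions the rule; the last vowel is.
"bamek" has last vowel 'e'. The stems whose last vowel is 'e' (vezerek → veurzerek, puwneb → puurwneb) insert -ur- after the first vowel.
The other patterns: stems whose last vowel is 'o' add the prefix go-; stems whose last vowel is 'a', 'i' or 'u' insert -in- after the first vowel.
So bamek → baurmek.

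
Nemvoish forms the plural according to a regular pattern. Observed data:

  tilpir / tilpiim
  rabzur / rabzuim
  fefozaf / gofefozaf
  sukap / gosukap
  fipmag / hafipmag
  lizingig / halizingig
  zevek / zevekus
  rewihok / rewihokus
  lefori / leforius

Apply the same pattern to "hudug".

fefozaf and fipmag both have last vowel 'a' yet inflect differently (gofefozaf, hafipmag), so the last vowel is not what conditions the rule; the final letter is.
"hudug" ends in -g. The stems ending in -g (fipmag → hafipmag, lizingig → halizingig) add the prefix ha-.
The other patterns: stems ending in -r drop the final letter and add -im; stems ending in -f or -p add the prefix go-; stems ending in -i or -k add -us.
So hudug → hahudug.

hahudug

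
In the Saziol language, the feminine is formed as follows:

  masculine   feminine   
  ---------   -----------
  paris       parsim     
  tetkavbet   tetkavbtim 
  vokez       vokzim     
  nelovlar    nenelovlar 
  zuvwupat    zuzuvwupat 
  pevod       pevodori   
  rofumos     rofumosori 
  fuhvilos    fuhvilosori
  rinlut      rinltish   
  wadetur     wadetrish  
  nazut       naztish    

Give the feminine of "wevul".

wevlish

tetkavbet and zuvwupat both end in -t yet inflect differently (tetkavbtim, zuzuvwupat), so the final letter is not what conditions the rule; the last vowel is.
"wevul" has last vowel 'u'. The stems whose last vowel is 'u' (rinlut → rinltish, wadetur → wadetrish, nazut → naztish) delete the last vowel and add -ish.
So wevul → wevlish.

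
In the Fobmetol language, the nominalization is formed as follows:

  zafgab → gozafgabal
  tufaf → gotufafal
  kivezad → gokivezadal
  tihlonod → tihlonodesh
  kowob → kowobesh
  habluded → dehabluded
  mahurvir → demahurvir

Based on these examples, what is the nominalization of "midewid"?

kivezad and tihlonod both end in -d yet inflect differently (gokivezadal, tihlonodesh), so the final letter is not what conditions the rule; the last vowel is.
"midewid" has last vowel 'i'. The one such stem in the data (mahurvir → demahurvir) adds the prefix de-, so the same rule applies.
So midewid → demidewid.

demidewid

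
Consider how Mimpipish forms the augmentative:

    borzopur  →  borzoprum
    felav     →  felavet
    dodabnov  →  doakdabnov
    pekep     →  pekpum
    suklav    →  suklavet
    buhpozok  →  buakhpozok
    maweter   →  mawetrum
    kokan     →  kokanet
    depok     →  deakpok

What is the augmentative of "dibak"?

dodabnov and felav both end in -v yet inflect differently (doakdabnov, felavet), so the final letter is not what conditions the rule; the last vowel is.
"dibak" has last vowel 'a'. The stems whose last vowel is 'a' (kokan → kokanet, felav → felavet, suklav → suklavet) add -et.
The other patterns: stems whose last vowel is 'o' insert -ak- after the first vowel; stems whose last vowel is 'e' or 'u' delete the last vowel and add -um.
So dibak → dibaket.

dibaket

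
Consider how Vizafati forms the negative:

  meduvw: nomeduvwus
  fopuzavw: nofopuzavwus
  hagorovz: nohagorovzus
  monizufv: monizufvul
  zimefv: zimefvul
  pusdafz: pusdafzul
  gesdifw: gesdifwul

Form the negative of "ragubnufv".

"ragubnufv" has second-to-last letter 'f'. The stems whose second-to-last letter is 'f' (monizufv → monizufvul, zimefv → zimefvul, pusdafz → pusdafzul) add -ul.
The other pattern: stems whose second-to-last letter is 'v' add no- … -us around the stem.
So ragubnufv → ragubnufvul.

ragubnufvul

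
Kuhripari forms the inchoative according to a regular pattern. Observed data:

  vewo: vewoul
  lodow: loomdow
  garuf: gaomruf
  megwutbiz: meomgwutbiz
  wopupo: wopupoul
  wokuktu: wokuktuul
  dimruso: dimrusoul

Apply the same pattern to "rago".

wopupo and lodow both have last vowel 'o' yet inflect differently (wopupoul, loomdow), so the last vowel is not what conditions the rule; whether the stem ends in a vowel or a consonant is.
"rago" ends in a vowel. The stems ending in a vowel (wopupo → wopupoul, wokuktu → wokuktuul, vewo → vewoul) add -ul.
So rago → ragoul.

ragoul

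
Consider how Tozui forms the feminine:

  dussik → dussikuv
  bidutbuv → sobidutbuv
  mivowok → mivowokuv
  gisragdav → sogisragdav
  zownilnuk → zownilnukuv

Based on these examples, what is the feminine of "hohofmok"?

hohofmokuv

"hohofmok" ends in -k. The stems ending in -k (zownilnuk → zownilnukuv, mivowok → mivowokuv, dussik → dussikuv) add -uv.
The other pattern: stems ending in -v add the prefix so-.
So hohofmok → hohofmokuv.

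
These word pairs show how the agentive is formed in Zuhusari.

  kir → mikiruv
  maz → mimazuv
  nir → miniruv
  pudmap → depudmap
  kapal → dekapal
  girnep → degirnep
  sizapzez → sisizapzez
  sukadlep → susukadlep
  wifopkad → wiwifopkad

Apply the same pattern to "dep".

midepuv

maz and sizapzez both end in -z yet inflect differently (mimazuv, sisizapzez), so the final letter is not what conditions the rule; the number of vowels is.
"dep" has 1 vowel. The stems with 1 vowel (kir → mikiruv, maz → mimazuv, nir → miniruv) add mi- … -uv around the stem.
The other patterns: stems with 2 vowels add the prefix de-; stems with 3 vowels repeat the first consonant+vowel as a prefix.
So dep → midepuv.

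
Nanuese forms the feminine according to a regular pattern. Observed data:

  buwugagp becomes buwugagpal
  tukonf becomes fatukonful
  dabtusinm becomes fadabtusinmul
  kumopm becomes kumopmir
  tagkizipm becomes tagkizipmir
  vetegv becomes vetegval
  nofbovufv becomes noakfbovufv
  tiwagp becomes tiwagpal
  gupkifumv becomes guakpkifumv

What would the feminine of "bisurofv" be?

gupkifumv and vetegv both end in -v yet inflect differently (guakpkifumv, vetegval), so the final letter is not what conditions the rule; the second-to-last letter is.
"bisurofv" has second-to-last letter 'f'. The one such stem in the data (nofbovufv → noakfbovufv) inserts -ak- after the first vowel (as does gupkifumv), so the same rule applies.
So bisurofv → biaksurofv.

biaksurofv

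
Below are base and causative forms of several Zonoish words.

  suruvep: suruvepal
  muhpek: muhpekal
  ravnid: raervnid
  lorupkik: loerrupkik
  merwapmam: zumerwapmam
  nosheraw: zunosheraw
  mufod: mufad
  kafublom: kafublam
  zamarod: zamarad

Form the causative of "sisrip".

siersrip

"sisrip" has last vowel 'i'. The stems whose last vowel is 'i' (ravnid → raervnid, lorupkik → loerrupkik) insert -er- after the first vowel.
So sisrip → siersrip.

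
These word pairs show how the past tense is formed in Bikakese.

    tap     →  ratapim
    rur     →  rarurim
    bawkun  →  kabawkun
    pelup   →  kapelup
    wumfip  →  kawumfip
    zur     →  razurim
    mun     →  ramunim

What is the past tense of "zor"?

tap and wumfip both end in -p yet inflect differently (ratapim, kawumfip), so the final letter is not what conditions the rule; the number of vowels is.
"zor" has 1 vowel. The stems with 1 vowel (zur → razurim, mun → ramunim, tap → ratapim) add ra- … -im around the stem.
So zor → razorim.

razorim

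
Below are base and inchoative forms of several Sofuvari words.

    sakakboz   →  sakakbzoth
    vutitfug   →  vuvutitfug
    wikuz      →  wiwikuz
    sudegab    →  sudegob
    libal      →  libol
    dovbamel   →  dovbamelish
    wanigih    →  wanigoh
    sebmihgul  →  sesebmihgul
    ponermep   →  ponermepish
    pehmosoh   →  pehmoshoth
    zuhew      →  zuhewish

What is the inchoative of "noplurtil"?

dovbamel and sebmihgul both end in -l yet inflect differently (dovbamelish, sesebmihgul), so the final letter is not what conditions the rule; the last vowel is.
"noplurtil" has last vowel 'i'. The one such stem in the data (wanigih → wanigoh) changes the last vowel to 'o' (as do sudegab, libal), so the same rule applies.
So noplurtil → noplurtol.

noplurtol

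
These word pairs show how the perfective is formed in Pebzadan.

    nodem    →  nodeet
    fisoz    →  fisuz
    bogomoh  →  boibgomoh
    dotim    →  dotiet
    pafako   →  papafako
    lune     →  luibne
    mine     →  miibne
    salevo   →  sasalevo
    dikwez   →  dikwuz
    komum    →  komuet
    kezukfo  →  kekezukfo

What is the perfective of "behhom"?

behhoet

salevo and fisoz both have last vowel 'o' yet inflect differently (sasalevo, fisuz), so the last vowel is not what conditions the rule; the final letter is.
"behhom" ends in -m. The stems ending in -m (dotim → dotiet, komum → komuet, nodem → nodeet) drop the final letter and add -et.
So behhom → behhoet.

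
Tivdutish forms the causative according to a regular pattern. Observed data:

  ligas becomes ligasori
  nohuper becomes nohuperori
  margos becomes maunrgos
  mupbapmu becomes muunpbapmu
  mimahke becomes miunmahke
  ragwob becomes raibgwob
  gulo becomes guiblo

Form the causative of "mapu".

maunpu

ligas and margos both end in -s yet inflect differently (ligasori, maunrgos), so the final letter is not what conditions the rule; the first letter is.
"mapu" begins with m-. The stems beginning with m- (margos → maunrgos, mupbapmu → muunpbapmu, mimahke → miunmahke) insert -un- after the first vowel.
So mapu → maunpu.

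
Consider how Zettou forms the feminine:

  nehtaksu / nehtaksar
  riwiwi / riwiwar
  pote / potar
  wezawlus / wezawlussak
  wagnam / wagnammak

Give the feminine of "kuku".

kukar

"kuku" ends in a vowel. The stems ending in a vowel (nehtaksu → nehtaksar, riwiwi → riwiwar, pote → potar) drop the final letter and add -ar.
The other pattern: stems ending in a consonant double the final consonant and add -ak.
So kuku → kukar.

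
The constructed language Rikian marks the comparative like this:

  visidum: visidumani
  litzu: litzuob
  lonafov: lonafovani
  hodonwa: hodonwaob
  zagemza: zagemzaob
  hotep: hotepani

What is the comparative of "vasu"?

vasuob

visidum and litzu both have last vowel 'u' yet inflect differently (visidumani, litzuob), so the last vowel is not what conditions the rule; whether the stem ends in a vowel or a consonant is.
"vasu" ends in a vowel. The stems ending in a vowel (zagemza → zagemzaob, litzu → litzuob, hodonwa → hodonwaob) add -ob.
The other pattern: stems ending in a consonant add -ani.
So vasu → vasuob.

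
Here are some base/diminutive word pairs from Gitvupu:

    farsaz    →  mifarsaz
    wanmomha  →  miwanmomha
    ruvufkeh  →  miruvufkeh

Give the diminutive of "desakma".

midesakma

Every pair shown (farsaz → mifarsaz, wanmomha → miwanmomha, ruvufkeh → miruvufkeh) follows the same rule: add the prefix mi-.
So desakma → midesakma.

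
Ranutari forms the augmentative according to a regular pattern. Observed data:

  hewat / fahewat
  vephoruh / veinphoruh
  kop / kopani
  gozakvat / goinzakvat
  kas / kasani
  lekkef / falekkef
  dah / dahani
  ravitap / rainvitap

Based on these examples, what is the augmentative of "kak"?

"kak" has 1 vowel. The stems with 1 vowel (kas → kasani, dah → dahani, kop → kopani) add -ani.
So kak → kakani.

kakani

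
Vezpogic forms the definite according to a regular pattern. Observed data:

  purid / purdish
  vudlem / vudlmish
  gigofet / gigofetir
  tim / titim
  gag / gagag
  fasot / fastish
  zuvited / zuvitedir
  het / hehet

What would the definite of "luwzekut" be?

het and fasot both end in -t yet inflect differently (hehet, fastish), so the final letter is not what conditions the rule; the number of vowels is.
"luwzekut" has 3 vowels. The stems with 3 vowels (gigofet → gigofetir, zuvited → zuvitedir) add -ir.
The other patterns: stems with 1 vowel repeat the first consonant+vowel as a prefix; stems with 2 vowels delete the last vowel and add -ish.
So luwzekut → luwzekutir.

luwzekutir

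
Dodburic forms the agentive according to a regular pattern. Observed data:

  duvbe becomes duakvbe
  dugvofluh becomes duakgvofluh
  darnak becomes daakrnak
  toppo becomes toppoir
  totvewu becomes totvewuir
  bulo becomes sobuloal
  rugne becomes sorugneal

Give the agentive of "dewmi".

deakwmi

toppo and bulo both end in -o yet inflect differently (toppoir, sobuloal), so the final letter is not what conditions the rule; the first letter is.
"dewmi" begins with d-. The stems beginning with d- (duvbe → duakvbe, dugvofluh → duakgvofluh, darnak → daakrnak) insert -ak- after the first vowel.
The other patterns: stems beginning with t- add -ir; stems beginning with b- or r- add so- … -al around the stem.
So dewmi → deakwmi.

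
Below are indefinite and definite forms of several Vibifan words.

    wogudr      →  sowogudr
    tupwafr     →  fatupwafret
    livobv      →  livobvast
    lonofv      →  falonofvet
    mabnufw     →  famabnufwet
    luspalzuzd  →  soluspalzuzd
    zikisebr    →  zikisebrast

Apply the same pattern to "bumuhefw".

fabumuhefwet

livobv and lonofv both end in -v yet inflect differently (livobvast, falonofvet), so the final letter is not what conditions the rule; the second-to-last letter is.
"bumuhefw" has second-to-last letter 'f'. The stems whose second-to-last letter is 'f' (lonofv → falonofvet, tupwafr → fatupwafret, mabnufw → famabnufwet) add fa- … -et around the stem.
The other patterns: stems whose second-to-last letter is 'b' add -ast; stems whose second-to-last letter is 'd' or 'z' add the prefix so-.
So bumuhefw → fabumuhefwet.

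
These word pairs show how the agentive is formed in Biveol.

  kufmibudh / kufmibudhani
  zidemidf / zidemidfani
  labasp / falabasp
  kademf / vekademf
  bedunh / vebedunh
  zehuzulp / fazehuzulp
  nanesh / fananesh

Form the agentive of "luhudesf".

faluhudesf

kufmibudh and bedunh both end in -h yet inflect differently (kufmibudhani, vebedunh), so the final letter is not what conditions the rule; the second-to-last letter is.
"luhudesf" has second-to-last letter 's'. The stems whose second-to-last letter is 's' (labasp → falabasp, nanesh → fananesh) add the prefix fa-.
The other patterns: stems whose second-to-last letter is 'd' add -ani; stems whose second-to-last letter is 'm' or 'n' add the prefix ve-.
So luhudesf → faluhudesf.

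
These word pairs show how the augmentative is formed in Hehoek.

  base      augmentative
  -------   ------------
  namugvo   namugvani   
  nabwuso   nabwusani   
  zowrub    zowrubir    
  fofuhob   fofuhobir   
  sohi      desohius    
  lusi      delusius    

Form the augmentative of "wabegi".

"wabegi" ends in -i. The stems ending in -i (sohi → desohius, lusi → delusius) add de- … -us around the stem.
The other patterns: stems ending in -o drop the final letter and add -ani; stems ending in -b add -ir.
So wabegi → dewabegius.

dewabegius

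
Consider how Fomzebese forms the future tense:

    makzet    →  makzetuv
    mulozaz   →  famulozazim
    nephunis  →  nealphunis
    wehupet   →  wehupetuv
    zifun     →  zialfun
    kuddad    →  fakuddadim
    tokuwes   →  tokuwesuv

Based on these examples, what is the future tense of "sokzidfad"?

fasokzidfadim

tokuwes and nephunis both end in -s yet inflect differently (tokuwesuv, nealphunis), so the final letter is not what conditions the rule; the last vowel is.
"sokzidfad" has last vowel 'a'. The stems whose last vowel is 'a' (kuddad → fakuddadim, mulozaz → famulozazim) add fa- … -im around the stem.
So sokzidfad → fasokzidfadim.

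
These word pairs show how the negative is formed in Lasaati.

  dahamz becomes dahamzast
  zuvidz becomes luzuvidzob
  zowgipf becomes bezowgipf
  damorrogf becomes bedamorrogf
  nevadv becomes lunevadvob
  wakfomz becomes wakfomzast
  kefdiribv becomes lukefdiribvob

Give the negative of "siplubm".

wakfomz and zuvidz both end in -z yet inflect differently (wakfomzast, luzuvidzob), so the final letter is not what conditions the rule; the second-to-last letter is.
"siplubm" has second-to-last letter 'b'. The one such stem in the data (kefdiribv → lukefdiribvob) adds lu- … -ob around the stem, so the same rule applies.
So siplubm → lusiplubmob.

lusiplubmob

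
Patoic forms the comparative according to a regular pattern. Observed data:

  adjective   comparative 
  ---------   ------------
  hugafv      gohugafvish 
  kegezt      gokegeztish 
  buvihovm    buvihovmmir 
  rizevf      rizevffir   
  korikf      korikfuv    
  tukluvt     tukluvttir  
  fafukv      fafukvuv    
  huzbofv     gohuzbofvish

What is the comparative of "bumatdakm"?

bumatdakmuv

korikf and rizevf both end in -f yet inflect differently (korikfuv, rizevffir), so the final letter is not what conditions the rule; the second-to-last letter is.
"bumatdakm" has second-to-last letter 'k'. The stems whose second-to-last letter is 'k' (korikf → korikfuv, fafukv → fafukvuv) add -uv.
The other patterns: stems whose second-to-last letter is 'v' double the final consonant and add -ir; stems whose second-to-last letter is 'f' or 'z' add go- … -ish around the stem.
So bumatdakm → bumatdakmuv.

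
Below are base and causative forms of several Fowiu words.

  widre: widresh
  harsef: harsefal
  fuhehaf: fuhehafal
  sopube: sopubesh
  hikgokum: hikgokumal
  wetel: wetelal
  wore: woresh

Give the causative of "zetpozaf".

wore and wetel both have last vowel 'e' yet inflect differently (woresh, wetelal), so the last vowel is not what conditions the rule; the final letter is.
"zetpozaf" ends in -f. The stems ending in -f (fuhehaf → fuhehafal, harsef → harsefal) add -al.
So zetpozaf → zetpozafal.

zetpozafal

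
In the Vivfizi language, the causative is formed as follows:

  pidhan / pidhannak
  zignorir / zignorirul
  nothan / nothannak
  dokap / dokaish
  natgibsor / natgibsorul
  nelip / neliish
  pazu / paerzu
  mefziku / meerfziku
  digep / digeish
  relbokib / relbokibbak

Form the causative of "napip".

napiish

nelip and zignorir both have last vowel 'i' yet inflect differently (neliish, zignorirul), so the last vowel is not what conditions the rule; the final letter is.
"napip" ends in -p. The stems ending in -p (dokap → dokaish, nelip → neliish, digep → digeish) drop the final letter and add -ish.
The other patterns: stems ending in -r add -ul; stems ending in -u insert -er- after the first vowel; stems ending in -b or -n double the final consonant and add -ak.
So napip → napiish.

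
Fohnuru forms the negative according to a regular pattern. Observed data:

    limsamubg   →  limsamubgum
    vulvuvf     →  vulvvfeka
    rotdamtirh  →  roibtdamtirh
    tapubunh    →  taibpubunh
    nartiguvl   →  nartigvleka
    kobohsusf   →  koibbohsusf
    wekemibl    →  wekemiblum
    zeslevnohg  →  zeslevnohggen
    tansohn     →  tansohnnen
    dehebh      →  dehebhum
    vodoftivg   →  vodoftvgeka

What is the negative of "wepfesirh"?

nartiguvl and wekemibl both end in -l yet inflect differently (nartigvleka, wekemiblum), so the final letter is not what conditions the rule; the second-to-last letter is.
"wepfesirh" has second-to-last letter 'r'. The one such stem in the data (rotdamtirh → roibtdamtirh) inserts -ib- after the first vowel (as do kobohsusf, tapubunh), so the same rule applies.
So wepfesirh → weibpfesirh.

weibpfesirh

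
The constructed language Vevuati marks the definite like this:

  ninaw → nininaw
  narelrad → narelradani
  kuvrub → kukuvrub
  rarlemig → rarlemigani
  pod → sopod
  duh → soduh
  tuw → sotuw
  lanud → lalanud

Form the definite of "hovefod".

"hovefod" has 3 vowels. The stems with 3 vowels (narelrad → narelradani, rarlemig → rarlemigani) add -ani.
So hovefod → hovefodani.

hovefodani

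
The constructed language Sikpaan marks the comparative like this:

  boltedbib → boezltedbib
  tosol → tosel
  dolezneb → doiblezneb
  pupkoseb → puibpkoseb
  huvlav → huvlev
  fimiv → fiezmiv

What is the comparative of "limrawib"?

liezmrawib

dolezneb and boltedbib both end in -b yet inflect differently (doiblezneb, boezltedbib), so the final letter is not what conditions the rule; the last vowel is.
"limrawib" has last vowel 'i'. The stems whose last vowel is 'i' (fimiv → fiezmiv, boltedbib → boezltedbib) insert -ez- after the first vowel.
The other patterns: stems whose last vowel is 'e' insert -ib- after the first vowel; stems whose last vowel is 'a' or 'o' change the last vowel to 'e'.
So limrawib → liezmrawib.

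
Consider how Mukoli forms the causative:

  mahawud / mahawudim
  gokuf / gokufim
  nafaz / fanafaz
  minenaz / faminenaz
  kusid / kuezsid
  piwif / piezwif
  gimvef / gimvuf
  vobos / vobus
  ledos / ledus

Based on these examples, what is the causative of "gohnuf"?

"gohnuf" has last vowel 'u'. The stems whose last vowel is 'u' (mahawud → mahawudim, gokuf → gokufim) add -im.
So gohnuf → gohnufim.

gohnufim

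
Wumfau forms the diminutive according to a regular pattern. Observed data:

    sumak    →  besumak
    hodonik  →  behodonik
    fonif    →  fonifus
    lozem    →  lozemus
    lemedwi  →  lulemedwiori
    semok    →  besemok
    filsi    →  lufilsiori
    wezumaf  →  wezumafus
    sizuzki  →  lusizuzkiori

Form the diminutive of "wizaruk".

sumak and wezumaf both have last vowel 'a' yet inflect differently (besumak, wezumafus), so the last vowel is not what conditions the rule; the final letter is.
"wizaruk" ends in -k. The stems ending in -k (hodonik → behodonik, sumak → besumak, semok → besemok) add the prefix be-.
The other patterns: stems ending in -f or -m add -us; stems ending in -i add lu- … -ori around the stem.
So wizaruk → bewizaruk.

bewizaruk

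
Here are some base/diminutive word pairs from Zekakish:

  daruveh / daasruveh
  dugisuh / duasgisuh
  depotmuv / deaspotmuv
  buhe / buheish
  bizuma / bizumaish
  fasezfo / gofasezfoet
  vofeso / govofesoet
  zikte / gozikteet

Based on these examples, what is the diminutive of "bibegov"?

bibegovish

buhe and zikte both end in -e yet inflect differently (buheish, gozikteet), so the final letter is not what conditions the rule; the first letter is.
"bibegov" begins with b-. The stems beginning with b- (buhe → buheish, bizuma → bizumaish) add -ish.
The other patterns: stems beginning with d- insert -as- after the first vowel; stems beginning with f-, v- or z- add go- … -et around the stem.
So bibegov → bibegovish.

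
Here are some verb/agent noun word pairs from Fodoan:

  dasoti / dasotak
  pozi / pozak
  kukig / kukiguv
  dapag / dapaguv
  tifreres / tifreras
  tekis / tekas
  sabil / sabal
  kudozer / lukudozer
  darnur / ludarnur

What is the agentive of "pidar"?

"pidar" ends in -r. The stems ending in -r (kudozer → lukudozer, darnur → ludarnur) add the prefix lu-.
So pidar → lupidar.

lupidar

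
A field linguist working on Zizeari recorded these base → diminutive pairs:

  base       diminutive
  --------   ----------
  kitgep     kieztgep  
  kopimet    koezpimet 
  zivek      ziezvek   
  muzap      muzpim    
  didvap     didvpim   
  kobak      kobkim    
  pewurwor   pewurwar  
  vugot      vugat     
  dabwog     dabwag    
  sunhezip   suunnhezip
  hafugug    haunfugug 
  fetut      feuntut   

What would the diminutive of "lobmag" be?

lobmgim

kitgep and muzap both end in -p yet inflect differently (kieztgep, muzpim), so the final letter is not what conditions the rule; the last vowel is.
"lobmag" has last vowel 'a'. The stems whose last vowel is 'a' (muzap → muzpim, didvap → didvpim, kobak → kobkim) delete the last vowel and add -im.
The other patterns: stems whose last vowel is 'e' insert -ez- after the first vowel; stems whose last vowel is 'o' change the last vowel to 'a'; stems whose last vowel is 'i' or 'u' insert -un- after the first vowel.
So lobmag → lobmgim.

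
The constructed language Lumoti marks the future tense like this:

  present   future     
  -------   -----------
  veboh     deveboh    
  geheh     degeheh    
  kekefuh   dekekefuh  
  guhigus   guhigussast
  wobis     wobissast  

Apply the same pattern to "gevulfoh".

kekefuh and guhigus both have last vowel 'u' yet inflect differently (dekekefuh, guhigussast), so the last vowel is not what conditions the rule; the final letter is.
"gevulfoh" ends in -h. The stems ending in -h (veboh → deveboh, geheh → degeheh, kekefuh → dekekefuh) add the prefix de-.
The other pattern: stems ending in -s double the final consonant and add -ast.
So gevulfoh → degevulfoh.

degevulfoh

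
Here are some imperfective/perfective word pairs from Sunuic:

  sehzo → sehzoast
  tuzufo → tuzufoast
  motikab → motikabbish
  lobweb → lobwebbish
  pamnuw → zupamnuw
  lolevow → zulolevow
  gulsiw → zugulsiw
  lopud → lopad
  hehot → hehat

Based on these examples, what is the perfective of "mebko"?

mebkoast

sehzo and lolevow both have last vowel 'o' yet inflect differently (sehzoast, zulolevow), so the last vowel is not what conditions the rule; the final letter is.
"mebko" ends in -o. The stems ending in -o (sehzo → sehzoast, tuzufo → tuzufoast) add -ast.
So mebko → mebkoast.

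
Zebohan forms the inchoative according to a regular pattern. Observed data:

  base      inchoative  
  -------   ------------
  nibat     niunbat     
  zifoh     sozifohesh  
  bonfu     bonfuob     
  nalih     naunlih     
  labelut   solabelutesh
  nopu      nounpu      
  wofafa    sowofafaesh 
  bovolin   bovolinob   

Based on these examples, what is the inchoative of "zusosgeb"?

bonfu and nopu both end in -u yet inflect differently (bonfuob, nounpu), so the final letter is not what conditions the rule; the first letter is.
"zusosgeb" begins with z-. The one such stem in the data (zifoh → sozifohesh) adds so- … -esh around the stem, so the same rule applies.
The other patterns: stems beginning with b- add -ob; stems beginning with n- insert -un- after the first vowel.
So zusosgeb → sozusosgebesh.

sozusosgebesh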